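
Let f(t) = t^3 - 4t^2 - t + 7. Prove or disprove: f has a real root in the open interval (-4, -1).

Yes, f has a root in the interval.

f(-4) = -117 and f(-1) = 3, which have opposite signs.
As a polynomial, f is continuous on every closed interval.
By the Intermediate Value Theorem, f takes the value 0 somewhere in the open interval.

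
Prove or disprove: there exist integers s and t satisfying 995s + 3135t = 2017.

No such integers exist.

Both 995 and 3135 are divisible by gcd(995, 3135) = 5, hence so is any combination 995s + 3135t.
However 2017 leaves remainder 2 on division by 5.
Hence no integers s, t satisfy the equation.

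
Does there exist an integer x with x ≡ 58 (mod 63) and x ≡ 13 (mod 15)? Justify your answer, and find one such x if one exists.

x = 58

The moduli are not coprime: gcd(63, 15) = 3. Compatibility requires 3 ∣ (13 − 58) = -45, which holds, so solutions exist.
In fact x = 58 itself already satisfies 58 mod 15 = 13.
Verify: 58 = 0·63 + 58 and 58 = 3·15 + 13. ✓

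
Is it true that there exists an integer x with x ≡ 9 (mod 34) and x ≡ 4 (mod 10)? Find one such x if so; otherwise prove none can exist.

There is no such integer.

Both moduli are multiples of 2 = gcd(34, 10), so any solution would satisfy x ≡ 9 and x ≡ 4 modulo 2 simultaneously.
These are incompatible: 9 − 4 = 5 is not divisible by 2.
Hence the system has no solution.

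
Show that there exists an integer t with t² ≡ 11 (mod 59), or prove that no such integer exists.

59 is prime, so by Euler's criterion 11 is a square mod 59 iff 11^((59−1)/2) = 11^29 ≡ 1 (mod 59).
Repeated squaring mod 59: 11^2 = 121 ≡ 3; 11^4 ≡ 3² = 9 ≡ 9; 11^8 ≡ 9² = 81 ≡ 22; 11^16 ≡ 22² = 484 ≡ 12.
Since 29 = 16 + 8 + 4 + 1, 11^29 ≡ 12 · 22 · 9 · 11; multiplying out mod 59: 12·22 = 264 ≡ 28, then 28·9 = 252 ≡ 16, then 16·11 = 176 ≡ 58. Thus 11^29 ≡ 58 ≡ −1 (mod 59).
By Euler's criterion 11 is a quadratic non-residue mod 59: no t satisfies t² ≡ 11 (mod 59).

No such integer exists.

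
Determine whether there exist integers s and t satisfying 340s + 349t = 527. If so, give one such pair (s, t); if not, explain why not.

340 and 349 are coprime, so 340s + 349t ranges over all of ℤ.
Euclidean algorithm: 349 = 1·340 + 9, 340 = 37·9 + 7, 9 = 1·7 + 2, 7 = 3·2 + 1, 2 = 2·1 + 0.
Working back up the chain: 1 = 7 − 3·2 = 7 − 3·(9 − 1·7) = −3·9 + 4·7 = −3·9 + 4·(340 − 37·9) = 4·340 − 151·9 = 4·340 − 151·(349 − 1·340) = −151·349 + 155·340. So 340·155 + 349·(-151) = 1.
Scaling by 527 gives the particular solution (s, t) = (81685, -79577).
The general solution is s = 81685 + 349k, t = -79577 − 340k; taking k = -234 gives the smaller pair s = 19, t = -17.
Indeed 340·19 + 349·(-17) = 6460 − 5933 = 527.

s = 19, t = -17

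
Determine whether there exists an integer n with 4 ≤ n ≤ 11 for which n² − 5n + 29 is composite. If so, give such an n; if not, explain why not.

At n = 4: 4² − 5·4 + 29 = 25 = 5·5, which is composite.

n = 4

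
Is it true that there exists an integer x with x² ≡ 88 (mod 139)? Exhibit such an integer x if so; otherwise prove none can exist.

No, no such integer exists.

Apply Euler's criterion with the prime 139: 88 is a quadratic residue iff 88^69 ≡ 1 (mod 139), and a non-residue iff it is ≡ −1.
Squaring successively (mod 139): 88^2 = 7744 ≡ 99; 88^4 ≡ 99² = 9801 ≡ 71; 88^8 ≡ 71² = 5041 ≡ 37; 88^16 ≡ 37² = 1369 ≡ 118; 88^32 ≡ 118² = 13924 ≡ 24; 88^64 ≡ 24² = 576 ≡ 20.
Since 69 = 64 + 4 + 1, 88^69 ≡ 20 · 71 · 88; multiplying out mod 139: 20·71 = 1420 ≡ 30, then 30·88 = 2640 ≡ 138. Thus 88^69 ≡ 138 ≡ −1 (mod 139).
The value −1 means 88 is a non-residue modulo 139, so x² ≡ 88 (mod 139) is impossible.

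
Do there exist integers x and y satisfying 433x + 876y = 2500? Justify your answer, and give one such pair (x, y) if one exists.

433 and 876 are coprime, so 433x + 876y ranges over all of ℤ.
Run the Euclidean algorithm on 876 and 433: 876 = 2·433 + 10, 433 = 43·10 + 3, 10 = 3·3 + 1, 3 = 3·1 + 0.
Unwinding: 1 = 10 − 3·3 = 10 − 3·(433 − 43·10) = −3·433 + 130·10 = −3·433 + 130·(876 − 2·433) = 130·876 − 263·433, i.e. 433·(-263) + 876·130 = 1.
Times 2500: 433·(-657500) + 876·325000 = 2500, so (-657500, 325000) solves it.
Shifting by a multiple of (876, −433) keeps it a solution: x = -657500 + 751·876 = 376, y = 325000 − 751·433 = -183.
Indeed 433·376 + 876·(-183) = 162808 − 160308 = 2500.

x = 376, y = -183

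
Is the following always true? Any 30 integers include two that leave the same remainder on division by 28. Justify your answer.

Partition the integers by their residue mod 28; there are 28 classes.
With 30 integers and only 28 classes, the pigeonhole principle forces two of them, say a and b, into the same class.
That is, a and b leave the same remainder on division by 28, as claimed.

True.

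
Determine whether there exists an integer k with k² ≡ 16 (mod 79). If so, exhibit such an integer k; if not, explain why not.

k = 75

k = 75 works: 75² = 5625, and 5625 − 16 = 5609 = 71·79.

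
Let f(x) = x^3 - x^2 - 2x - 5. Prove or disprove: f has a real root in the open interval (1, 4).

f(1) = -7 and f(4) = 35, which have opposite signs.
As a polynomial, f is continuous on every closed interval.
By the Intermediate Value Theorem f must vanish at some point of (1, 4).

Yes, f has a root in the interval.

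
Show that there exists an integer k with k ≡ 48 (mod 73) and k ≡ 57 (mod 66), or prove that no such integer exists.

Since 73 and 66 share no common factor, CRT says the pair of congruences has a solution (unique mod 4818).
Any solution of the first congruence is k = 48 + 73t; substituting into the second, 73t ≡ 57 − 48 ≡ 9 (mod 66).
73 ≡ 7 (mod 66), so this reads 7t ≡ 9 (mod 66). Note 7·19 = 133 ≡ 1 (mod 66) (as 133 − 1 = 2·66), so 7⁻¹ ≡ 19.
Multiplying by 19: t ≡ 19·9 = 171 ≡ 39 (mod 66).
With t = 39: k = 48 + 73·39 = 2895.
Verify: 2895 = 39·73 + 48 and 2895 = 43·66 + 57. ✓

k = 2895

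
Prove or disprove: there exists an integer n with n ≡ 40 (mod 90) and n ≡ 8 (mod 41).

n = 3370

gcd(90, 41) = 1, so the Chinese Remainder Theorem guarantees exactly one residue class mod 3690 satisfying both.
Any solution of the first congruence is n = 40 + 90t; substituting into the second, 90t ≡ 8 − 40 ≡ 9 (mod 41).
90 ≡ 8 (mod 41), so this reads 8t ≡ 9 (mod 41). To invert 8 modulo 41: 41 = 5·8 + 1, 8 = 8·1 + 0, and unwinding, 1 = 41 − 5·8. Thus 8⁻¹ ≡ -5 ≡ 36 (mod 41).
Therefore t ≡ 36·9 = 324 ≡ 37 (mod 41).
Taking t = 37 gives n = 40 + 90·37 = 3370.
Verify: 3370 = 37·90 + 40 and 3370 = 82·41 + 8. ✓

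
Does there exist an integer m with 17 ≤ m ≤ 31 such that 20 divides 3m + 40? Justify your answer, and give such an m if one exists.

m = 20

Try m = 20: 3·20 + 40 = 100 = 5·20, which is divisible by 20.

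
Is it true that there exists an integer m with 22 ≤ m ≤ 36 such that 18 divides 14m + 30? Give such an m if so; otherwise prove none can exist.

At m = 30 we get 14·30 + 30 = 450, and 450 = 18·25.

m = 30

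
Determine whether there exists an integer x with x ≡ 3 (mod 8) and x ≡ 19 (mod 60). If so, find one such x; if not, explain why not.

x = 19

Here gcd(8, 60) = 4, and both 3 and 19 leave remainder 3 mod 4, so the system is consistent.
Step through x = 3, 3 + 8, 3 + 2·8, …: the values 3, 11, 19 reduce mod 60 to 3, 11, 19. The value 19 hits 19.
Verify: 19 = 2·8 + 3 and 19 = 0·60 + 19. ✓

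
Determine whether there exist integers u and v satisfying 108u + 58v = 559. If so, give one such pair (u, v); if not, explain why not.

gcd(108, 58) = 2, so every integer of the form 108u + 58v is a multiple of 2.
But 559 is not a multiple of 2 (it leaves remainder 1).
Therefore 108u + 58v = 559 has no solution in integers.

There are no such integers.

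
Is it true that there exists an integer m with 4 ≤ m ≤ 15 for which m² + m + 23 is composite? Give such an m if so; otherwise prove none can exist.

m = 10

At m = 10: 10² + 10 + 23 = 133 = 7·19, which is composite.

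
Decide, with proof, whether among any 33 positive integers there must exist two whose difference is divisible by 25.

Yes, this is always true.

Partition the integers by their residue mod 25; there are 25 classes.
Since 33 > 25, two of the 33 integers must share a residue class by the pigeonhole principle; call them a and b.
Their difference a − b is then a multiple of 25.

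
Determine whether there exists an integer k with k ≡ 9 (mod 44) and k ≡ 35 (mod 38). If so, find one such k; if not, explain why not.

k = 757

gcd(44, 38) = 2. A simultaneous solution exists iff 9 ≡ 35 (mod 2); here 9 mod 2 = 1 = 35 mod 2, so it does.
Put k = 9 + 44t, so we need 44t ≡ 26 (mod 38), equivalently (divide by 2) 22t ≡ 13 (mod 19).
22 ≡ 3 (mod 19), so this reads 3t ≡ 13 (mod 19). Note 3·13 = 39 ≡ 1 (mod 19) (as 39 − 1 = 2·19), so 3⁻¹ ≡ 13.
Therefore t ≡ 13·13 = 169 ≡ 17 (mod 19).
Then k = 9 + 44·17 = 757.
Verify: 757 = 17·44 + 9 and 757 = 19·38 + 35. ✓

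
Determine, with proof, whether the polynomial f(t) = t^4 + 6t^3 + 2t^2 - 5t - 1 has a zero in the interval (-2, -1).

Such a root exists.

f(-2) = -15 and f(-1) = 1, which have opposite signs.
As a polynomial, f is continuous on every closed interval.
By the Intermediate Value Theorem f must vanish at some point of (-2, -1).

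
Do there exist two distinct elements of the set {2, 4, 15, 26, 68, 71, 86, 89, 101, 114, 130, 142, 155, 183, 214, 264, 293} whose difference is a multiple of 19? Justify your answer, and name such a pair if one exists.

No, no such pair exists.

Two integers differ by a multiple of 19 exactly when they have the same residue mod 19. The residues are 2↦2, 4↦4, 15↦15, 26↦7, 68↦11, 71↦14, 86↦10, 89↦13, 101↦6, 114↦0, 130↦16, 142↦9, 155↦3, 183↦12, 214↦5, 264↦17, 293↦8.
These 17 residues are pairwise different, hence no difference of two elements is divisible by 19.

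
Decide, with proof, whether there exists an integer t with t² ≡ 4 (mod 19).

Take t = 17. Then 17² = 289 = 15·19 + 4, so 17² ≡ 4 (mod 19).

t = 17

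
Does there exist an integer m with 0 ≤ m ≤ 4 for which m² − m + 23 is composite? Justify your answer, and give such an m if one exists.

m = 2

At m = 2: 2² − 2 + 23 = 25 = 5·5, which is composite.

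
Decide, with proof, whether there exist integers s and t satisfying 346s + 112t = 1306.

Every value of 346s + 112t is a multiple of gcd(346, 112) = 2; since 2 ∣ 1306, solutions exist.
Dividing through by 2 reduces the equation to 173s + 56t = 653.
Euclidean algorithm: 173 = 3·56 + 5, 56 = 11·5 + 1, 5 = 5·1 + 0.
Unwinding: 1 = 56 − 11·5 = 56 − 11·(173 − 3·56) = −11·173 + 34·56, i.e. 173·(-11) + 56·34 = 1.
Times 653: 173·(-7183) + 56·22202 = 653, so (-7183, 22202) solves it.
The general solution is s = -7183 + 56k, t = 22202 − 173k; taking k = 129 gives the smaller pair s = 41, t = -115.
Check: 346·41 + 112·(-115) = 14186 − 12880 = 1306. ✓

s = 41, t = -115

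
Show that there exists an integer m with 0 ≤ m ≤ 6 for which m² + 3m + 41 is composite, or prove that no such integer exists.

At m = 1: 1² + 3·1 + 41 = 45 = 3·15, which is composite.

m = 1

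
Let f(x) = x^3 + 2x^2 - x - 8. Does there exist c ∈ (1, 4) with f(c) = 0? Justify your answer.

Such a root exists.

f(1) = -6 and f(4) = 84, which have opposite signs.
As a polynomial, f is continuous on every closed interval.
The Intermediate Value Theorem then guarantees some c ∈ (1, 4) with f(c) = 0.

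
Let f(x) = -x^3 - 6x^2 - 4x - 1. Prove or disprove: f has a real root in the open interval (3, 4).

f has no root in that interval.

The endpoint values f(3) = -94 and f(4) = -177 are both negative. Claim: f(x) < 0 for every x in (3, 4).
Shift to the endpoint 3: with x = 3 + u (0 < u < 1), one computes f(3 + u) = -u^3 - 15u^2 - 67u - 94.
The nonzero coefficients here are all negative, so for u > 0 every term is negative (or zero), and the constant term -94 is strictly negative.
Therefore f(x) < 0 throughout (3, 4), and f has no zero there.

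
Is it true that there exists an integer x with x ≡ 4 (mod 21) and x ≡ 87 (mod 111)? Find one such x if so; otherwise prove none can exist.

Reduce both congruences modulo 3, which divides 21 and 111: they say x ≡ 4 (mod 3) and x ≡ 87 (mod 3).
These are incompatible: 4 − 87 = -83 is not divisible by 3.
Hence the system has no solution.

There is no such integer.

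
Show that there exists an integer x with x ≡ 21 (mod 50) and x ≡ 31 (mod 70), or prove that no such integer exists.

Here gcd(50, 70) = 10, and both 21 and 31 leave remainder 1 mod 10, so the system is consistent.
List candidates x ≡ 21 (mod 50): 21, 71, 121, 171. Modulo 70 these are 21, 1, 51, 31; 171 gives 31 as required.
Indeed 171 ≡ 21 (mod 50) and 171 ≡ 31 (mod 70).

x = 171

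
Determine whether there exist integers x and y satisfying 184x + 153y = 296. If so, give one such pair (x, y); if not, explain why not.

Since gcd(184, 153) = 1, every integer is an integer combination of 184 and 153.
Run the Euclidean algorithm on 184 and 153: 184 = 1·153 + 31, 153 = 4·31 + 29, 31 = 1·29 + 2, 29 = 14·2 + 1, 2 = 2·1 + 0.
Unwinding: 1 = 29 − 14·2 = 29 − 14·(31 − 1·29) = −14·31 + 15·29 = −14·31 + 15·(153 − 4·31) = 15·153 − 74·31 = 15·153 − 74·(184 − 1·153) = −74·184 + 89·153, i.e. 184·(-74) + 153·89 = 1.
Scaling by 296 gives the particular solution (x, y) = (-21904, 26344).
The general solution is x = -21904 + 153k, y = 26344 − 184k; taking k = 144 gives the smaller pair x = 128, y = -152.
Indeed 184·128 + 153·(-152) = 23552 − 23256 = 296.

x = 128, y = -152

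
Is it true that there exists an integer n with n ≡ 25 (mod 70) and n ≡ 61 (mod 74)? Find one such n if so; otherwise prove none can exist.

gcd(70, 74) = 2. A simultaneous solution exists iff 25 ≡ 61 (mod 2); here 25 mod 2 = 1 = 61 mod 2, so it does.
Write n = 25 + 70t. Then 70t ≡ 61 − 25 ≡ 36 (mod 74); dividing through by 2 gives 35t ≡ 18 (mod 37).
Note 35·18 = 630 ≡ 1 (mod 37) (as 630 − 1 = 17·37), so 35⁻¹ ≡ 18.
Multiplying by 18: t ≡ 18·18 = 324 ≡ 28 (mod 37).
Then n = 25 + 70·28 = 1985.
Check: 1985 mod 70 = 25, 1985 mod 74 = 61. ✓

n = 1985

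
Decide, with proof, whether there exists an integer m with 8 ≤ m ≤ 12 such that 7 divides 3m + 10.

No such integer m in that range exists.

For m = 8, 9, …, 12 the values of 3m + 10 modulo 7 are 6, 2, 5, 1, 4 respectively.
The residue 0 does not occur, so no m in [8, 12] makes 3m + 10 a multiple of 7.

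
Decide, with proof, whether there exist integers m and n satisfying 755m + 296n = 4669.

m = 183, n = -451

755 and 296 are coprime, so 755m + 296n ranges over all of ℤ.
Dividing repeatedly: 755 = 2·296 + 163, 296 = 1·163 + 133, 163 = 1·133 + 30, 133 = 4·30 + 13, 30 = 2·13 + 4, 13 = 3·4 + 1, 4 = 4·1 + 0.
Working back up the chain: 1 = 13 − 3·4 = 13 − 3·(30 − 2·13) = −3·30 + 7·13 = −3·30 + 7·(133 − 4·30) = 7·133 − 31·30 = 7·133 − 31·(163 − 1·133) = −31·163 + 38·133 = −31·163 + 38·(296 − 1·163) = 38·296 − 69·163 = 38·296 − 69·(755 − 2·296) = −69·755 + 176·296. So 755·(-69) + 296·176 = 1.
Times 4669: 755·(-322161) + 296·821744 = 4669, so (-322161, 821744) solves it.
The general solution is m = -322161 + 296k, n = 821744 − 755k; taking k = 1089 gives the smaller pair m = 183, n = -451.
Indeed 755·183 + 296·(-451) = 138165 − 133496 = 4669.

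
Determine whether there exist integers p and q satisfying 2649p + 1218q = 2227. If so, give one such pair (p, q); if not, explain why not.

gcd(2649, 1218) = 3, so every integer of the form 2649p + 1218q is a multiple of 3.
However 2227 leaves remainder 1 on division by 3.
Hence no integers p, q satisfy the equation.

No, no such integers exist.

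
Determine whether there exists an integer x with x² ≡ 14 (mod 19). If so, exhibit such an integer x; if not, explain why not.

Computing x² mod 19 for x = 0, 1, …, 9 (enough, by the symmetry x ↦ 19 − x) gives 0, 1, 4, 9, 16, 6, 17, 11, 7, 5.
The set of squares mod 19 is therefore {0, 1, 4, 5, 6, 7, 9, 11, 16, 17}, which does not contain 14.
Hence no integer x has x² ≡ 14 (mod 19).

No such integer exists.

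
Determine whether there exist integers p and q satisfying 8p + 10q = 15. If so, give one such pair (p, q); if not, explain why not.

There are no such integers.

Any value of 8p + 10q is a multiple of gcd(8, 10) = 2.
But 15 = 2·7 + 1, so 2 ∤ 15.
So the equation is unsolvable over ℤ.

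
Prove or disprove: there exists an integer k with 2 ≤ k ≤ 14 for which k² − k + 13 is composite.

At k = 5: 5² − 5 + 13 = 33 = 3·11, which is composite.

k = 5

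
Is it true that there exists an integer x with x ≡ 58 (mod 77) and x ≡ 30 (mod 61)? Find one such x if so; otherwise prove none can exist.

The moduli 77 and 61 are coprime, so by the Chinese Remainder Theorem a unique solution modulo 4697 exists.
Any solution of the first congruence is x = 58 + 77t; substituting into the second, 77t ≡ 30 − 58 ≡ 33 (mod 61).
77 ≡ 16 (mod 61), so this reads 16t ≡ 33 (mod 61). Note 16·42 = 672 ≡ 1 (mod 61) (as 672 − 1 = 11·61), so 16⁻¹ ≡ 42.
Therefore t ≡ 42·33 = 1386 ≡ 44 (mod 61).
With t = 44: x = 58 + 77·44 = 3446.
Verify: 3446 = 44·77 + 58 and 3446 = 56·61 + 30. ✓

x = 3446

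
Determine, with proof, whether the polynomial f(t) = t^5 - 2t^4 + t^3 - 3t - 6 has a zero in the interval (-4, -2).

The endpoint values f(-4) = -1594 and f(-2) = -72 are both negative. Claim: f(t) < 0 for every t in (-4, -2).
Shift to the endpoint -2: with t = -2 − u (0 < u < 2), one computes f(-2 − u) = -u^5 - 12u^4 - 57u^3 - 134u^2 - 153u - 72.
The nonzero coefficients here are all negative, so for u > 0 every term is negative (or zero), and the constant term -72 is strictly negative.
Therefore f(t) < 0 throughout (-4, -2), and f has no zero there.

f has no root in that interval.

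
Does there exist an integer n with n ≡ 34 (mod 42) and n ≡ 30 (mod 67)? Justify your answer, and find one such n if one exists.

n = 1504

gcd(42, 67) = 1, so the Chinese Remainder Theorem guarantees exactly one residue class mod 2814 satisfying both.
Any solution of the first congruence is n = 34 + 42t; substituting into the second, 42t ≡ 30 − 34 ≡ 63 (mod 67).
Since 42·8 = 336 = 5·67 + 1, the inverse of 42 mod 67 is 8.
Multiplying by 8: t ≡ 8·63 = 504 ≡ 35 (mod 67).
With t = 35: n = 34 + 42·35 = 1504.
Verify: 1504 = 35·42 + 34 and 1504 = 22·67 + 30. ✓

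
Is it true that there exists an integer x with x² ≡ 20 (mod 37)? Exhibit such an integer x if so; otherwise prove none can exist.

37 is prime, so by Euler's criterion 20 is a square mod 37 iff 20^((37−1)/2) = 20^18 ≡ 1 (mod 37).
Repeated squaring mod 37: 20^2 = 400 ≡ 30; 20^4 ≡ 30² = 900 ≡ 12; 20^8 ≡ 12² = 144 ≡ 33; 20^16 ≡ 33² = 1089 ≡ 16.
Since 18 = 16 + 2, 20^18 ≡ 16 · 30; multiplying out mod 37: 16·30 = 480 ≡ 36. Thus 20^18 ≡ 36 ≡ −1 (mod 37).
The value −1 means 20 is a non-residue modulo 37, so x² ≡ 20 (mod 37) is impossible.

No such integer exists.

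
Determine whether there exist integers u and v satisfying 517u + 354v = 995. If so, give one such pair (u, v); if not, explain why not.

517 and 354 are coprime, so 517u + 354v ranges over all of ℤ.
Run the Euclidean algorithm on 517 and 354: 517 = 1·354 + 163, 354 = 2·163 + 28, 163 = 5·28 + 23, 28 = 1·23 + 5, 23 = 4·5 + 3, 5 = 1·3 + 2, 3 = 1·2 + 1, 2 = 2·1 + 0.
Unwinding: 1 = 3 − 1·2 = 3 − (5 − 1·3) = −5 + 2·3 = −5 + 2·(23 − 4·5) = 2·23 − 9·5 = 2·23 − 9·(28 − 1·23) = −9·28 + 11·23 = −9·28 + 11·(163 − 5·28) = 11·163 − 64·28 = 11·163 − 64·(354 − 2·163) = −64·354 + 139·163 = −64·354 + 139·(517 − 1·354) = 139·517 − 203·354, i.e. 517·139 + 354·(-203) = 1.
Multiplying through by 995: u = 139·995 = 138305, v = (-203)·995 = -201985 is a solution.
The general solution is u = 138305 + 354k, v = -201985 − 517k; taking k = -390 gives the smaller pair u = 245, v = -355.
Indeed 517·245 + 354·(-355) = 126665 − 125670 = 995.

u = 245, v = -355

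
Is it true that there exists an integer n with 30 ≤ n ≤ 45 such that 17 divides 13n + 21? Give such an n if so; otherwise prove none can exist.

n = 35 works, since 13·35 + 21 = 476 = 28·17.

n = 35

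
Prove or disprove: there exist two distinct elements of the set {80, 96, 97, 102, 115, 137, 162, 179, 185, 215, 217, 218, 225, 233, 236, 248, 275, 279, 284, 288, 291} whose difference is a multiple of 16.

The pair (80, 96) works.

Both 80 and 96 leave remainder 0 on division by 16; their difference 16 = 1·16 is a multiple of 16.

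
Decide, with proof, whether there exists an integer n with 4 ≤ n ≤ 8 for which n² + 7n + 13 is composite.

At n = 7: 7² + 7·7 + 13 = 111 = 3·37, which is composite.

n = 7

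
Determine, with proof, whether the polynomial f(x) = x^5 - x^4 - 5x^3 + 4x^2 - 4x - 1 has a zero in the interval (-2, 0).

f(-2) = 15 and f(0) = -1, which have opposite signs.
f is continuous everywhere (it is a polynomial), in particular on [-2, 0].
By the Intermediate Value Theorem f must vanish at some point of (-2, 0).

Such a root exists.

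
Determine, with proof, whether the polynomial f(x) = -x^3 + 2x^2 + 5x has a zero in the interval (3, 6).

Such a root exists.

f(3) = 6 and f(6) = -114, which have opposite signs.
f is continuous everywhere (it is a polynomial), in particular on [3, 6].
By the Intermediate Value Theorem f must vanish at some point of (3, 6).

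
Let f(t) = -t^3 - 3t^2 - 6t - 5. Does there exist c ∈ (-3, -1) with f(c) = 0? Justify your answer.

Yes, f has a root in the interval.

f(-3) = 13 and f(-1) = -1, which have opposite signs.
f is continuous everywhere (it is a polynomial), in particular on [-3, -1].
By the Intermediate Value Theorem, f takes the value 0 somewhere in the open interval.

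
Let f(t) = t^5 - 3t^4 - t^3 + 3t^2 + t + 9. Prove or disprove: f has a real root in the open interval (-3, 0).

f(-3) = -426 and f(0) = 9, which have opposite signs.
Since f is a polynomial it is continuous on [-3, 0].
By the Intermediate Value Theorem, f takes the value 0 somewhere in the open interval.

Yes, f has a root in the interval.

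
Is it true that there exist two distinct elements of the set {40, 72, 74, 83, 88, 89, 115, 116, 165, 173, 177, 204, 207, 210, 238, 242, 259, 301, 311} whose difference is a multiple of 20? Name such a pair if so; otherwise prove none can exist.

Reduce each element modulo 20: 40↦0, 72↦12, 74↦14, 83↦3, 88↦8, 89↦9, 115↦15, 116↦16, 165↦5, 173↦13, 177↦17, 204↦4, 207↦7, 210↦10, 238↦18, 242↦2, 259↦19, 301↦1, 311↦11.
No residue repeats among the 19 elements, so no pair has difference ≡ 0 (mod 20).

No such pair exists.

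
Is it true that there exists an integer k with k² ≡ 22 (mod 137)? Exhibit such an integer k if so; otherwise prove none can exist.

Take k = 76. Then 76² = 5776 = 42·137 + 22, so 76² ≡ 22 (mod 137).

k = 76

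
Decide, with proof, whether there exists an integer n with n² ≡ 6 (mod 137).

Apply Euler's criterion with the prime 137: 6 is a quadratic residue iff 6^68 ≡ 1 (mod 137), and a non-residue iff it is ≡ −1.
Squaring successively (mod 137): 6^2 = 36 ≡ 36; 6^4 ≡ 36² = 1296 ≡ 63; 6^8 ≡ 63² = 3969 ≡ 133; 6^16 ≡ 133² = 17689 ≡ 16; 6^32 ≡ 16² = 256 ≡ 119; 6^64 ≡ 119² = 14161 ≡ 50.
Since 68 = 64 + 4, 6^68 ≡ 50 · 63; multiplying out mod 137: 50·63 = 3150 ≡ 136. Thus 6^68 ≡ 136 ≡ −1 (mod 137).
The value −1 means 6 is a non-residue modulo 137, so n² ≡ 6 (mod 137) is impossible.

There is no such integer.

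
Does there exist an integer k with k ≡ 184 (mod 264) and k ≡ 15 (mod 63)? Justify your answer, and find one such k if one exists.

Reduce both congruences modulo 3, which divides 264 and 63: they say k ≡ 184 (mod 3) and k ≡ 15 (mod 3).
These are incompatible: 184 − 15 = 169 is not divisible by 3.
Hence the system has no solution.

There is no such integer.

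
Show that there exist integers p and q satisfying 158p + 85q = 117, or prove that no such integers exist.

Since gcd(158, 85) = 1, every integer is an integer combination of 158 and 85.
Run the Euclidean algorithm on 158 and 85: 158 = 1·85 + 73, 85 = 1·73 + 12, 73 = 6·12 + 1, 12 = 12·1 + 0.
Unwinding: 1 = 73 − 6·12 = 73 − 6·(85 − 1·73) = −6·85 + 7·73 = −6·85 + 7·(158 − 1·85) = 7·158 − 13·85, i.e. 158·7 + 85·(-13) = 1.
Multiplying through by 117: p = 7·117 = 819, q = (-13)·117 = -1521 is a solution.
Shifting by a multiple of (85, −158) keeps it a solution: p = 819 − 9·85 = 54, q = -1521 + 9·158 = -99.
Check: 158·54 + 85·(-99) = 8532 − 8415 = 117. ✓

p = 54, q = -99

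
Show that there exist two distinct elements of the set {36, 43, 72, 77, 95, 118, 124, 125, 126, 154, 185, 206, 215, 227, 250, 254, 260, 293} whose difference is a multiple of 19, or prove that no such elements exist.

Residues mod 19: 36↦17, 43↦5, 72↦15, 77↦1, 95↦0, 118↦4, 124↦10, 125↦11, 126↦12, 154↦2, 185↦14, 206↦16, 215↦6, 227↦18, 250↦3, 254↦7, 260↦13, 293↦8.
No residue repeats among the 18 elements, so no pair has difference ≡ 0 (mod 19).

There is no such pair.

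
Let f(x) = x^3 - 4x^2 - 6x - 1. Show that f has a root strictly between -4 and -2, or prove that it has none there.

The endpoint values f(-4) = -105 and f(-2) = -13 are both negative. Claim: f(x) < 0 for every x in (-4, -2).
Shift to the endpoint -2: with x = -2 − u (0 < u < 2), one computes f(-2 − u) = -u^3 - 10u^2 - 22u - 13.
The nonzero coefficients here are all negative, so for u > 0 every term is negative (or zero), and the constant term -13 is strictly negative.
So f is strictly negative on (-4, -2); no root exists in the interval.

No.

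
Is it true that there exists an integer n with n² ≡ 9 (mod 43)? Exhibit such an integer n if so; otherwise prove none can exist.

n = 3

Take n = 3. Then 3² = 9, and since 0 ≤ 9 < 43 this is already reduced: 3² ≡ 9 (mod 43).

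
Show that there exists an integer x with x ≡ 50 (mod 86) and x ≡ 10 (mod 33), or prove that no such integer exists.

x = 2716

The moduli 86 and 33 are coprime, so by the Chinese Remainder Theorem a unique solution modulo 2838 exists.
Write x = 50 + 86t and require 50 + 86t ≡ 10 (mod 33), i.e. 86t ≡ 26 (mod 33).
86 ≡ 20 (mod 33), so this reads 20t ≡ 26 (mod 33). Note 20·5 = 100 ≡ 1 (mod 33) (as 100 − 1 = 3·33), so 20⁻¹ ≡ 5.
Therefore t ≡ 5·26 = 130 ≡ 31 (mod 33).
With t = 31: x = 50 + 86·31 = 2716.
Indeed 2716 ≡ 50 (mod 86) and 2716 ≡ 10 (mod 33).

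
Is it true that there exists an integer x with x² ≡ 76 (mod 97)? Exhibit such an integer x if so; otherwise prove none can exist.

97 is prime, so by Euler's criterion 76 is a square mod 97 iff 76^((97−1)/2) = 76^48 ≡ 1 (mod 97).
Repeated squaring mod 97: 76^2 = 5776 ≡ 53; 76^4 ≡ 53² = 2809 ≡ 93; 76^8 ≡ 93² = 8649 ≡ 16; 76^16 ≡ 16² = 256 ≡ 62; 76^32 ≡ 62² = 3844 ≡ 61.
Since 48 = 32 + 16, 76^48 ≡ 61 · 62; multiplying out mod 97: 61·62 = 3782 ≡ 96. Thus 76^48 ≡ 96 ≡ −1 (mod 97).
The value −1 means 76 is a non-residue modulo 97, so x² ≡ 76 (mod 97) is impossible.

No such integer exists.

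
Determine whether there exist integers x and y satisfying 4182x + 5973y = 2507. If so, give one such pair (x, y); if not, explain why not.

Any value of 4182x + 5973y is a multiple of gcd(4182, 5973) = 3.
But 2507 is not a multiple of 3 (it leaves remainder 2).
Hence no integers x, y satisfy the equation.

No, no such integers exist.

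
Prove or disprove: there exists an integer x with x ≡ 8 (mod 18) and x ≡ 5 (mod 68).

Reduce both congruences modulo 2, which divides 18 and 68: they say x ≡ 8 (mod 2) and x ≡ 5 (mod 2).
These are incompatible: 8 − 5 = 3 is not divisible by 2.
Therefore no such x exists.

There is no such integer.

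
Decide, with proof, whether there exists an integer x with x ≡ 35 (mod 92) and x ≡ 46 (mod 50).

No such integer exists.

gcd(92, 50) = 2. If x ≡ 35 (mod 92) and x ≡ 46 (mod 50), then x ≡ 35 (mod 2) and x ≡ 46 (mod 2).
However 35 ≡ 1 and 46 ≡ 0 (mod 2), and 1 ≠ 0.
Hence the system has no solution.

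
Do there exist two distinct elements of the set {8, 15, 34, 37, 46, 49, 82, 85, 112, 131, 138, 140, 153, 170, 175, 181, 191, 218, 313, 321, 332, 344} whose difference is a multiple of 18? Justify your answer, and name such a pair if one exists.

Both 8 and 170 leave remainder 8 on division by 18; their difference 162 = 9·18 is a multiple of 18.

8 and 170 are such a pair.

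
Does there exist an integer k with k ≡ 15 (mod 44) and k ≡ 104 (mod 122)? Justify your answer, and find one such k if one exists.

There is no such integer.

gcd(44, 122) = 2. If k ≡ 15 (mod 44) and k ≡ 104 (mod 122), then k ≡ 15 (mod 2) and k ≡ 104 (mod 2).
But 15 mod 2 = 1 while 104 mod 2 = 0, a contradiction.
Therefore no such k exists.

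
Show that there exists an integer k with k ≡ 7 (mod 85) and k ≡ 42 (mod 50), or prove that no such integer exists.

k = 92

The moduli are not coprime: gcd(85, 50) = 5. Compatibility requires 5 ∣ (42 − 7) = 35, which holds, so solutions exist.
Step through k = 7, 7 + 85, 7 + 2·85, …: the values 7, 92 reduce mod 50 to 7, 42. The value 92 hits 42.
Check: 92 mod 85 = 7, 92 mod 50 = 42. ✓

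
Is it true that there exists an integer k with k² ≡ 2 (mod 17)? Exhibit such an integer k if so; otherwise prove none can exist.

k = 11

Take k = 11. Then 11² = 121 = 7·17 + 2, so 11² ≡ 2 (mod 17).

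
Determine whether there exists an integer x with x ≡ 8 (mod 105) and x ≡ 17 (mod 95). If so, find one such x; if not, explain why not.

No such integer exists.

Both moduli are multiples of 5 = gcd(105, 95), so any solution would satisfy x ≡ 8 and x ≡ 17 modulo 5 simultaneously.
But 8 mod 5 = 3 while 17 mod 5 = 2, a contradiction.
Hence the system has no solution.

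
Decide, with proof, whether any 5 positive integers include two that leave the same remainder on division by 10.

No; for instance {7, 8, 9, 10, 11} is a counterexample.

Try 5 consecutive integers, 7, 8, …, 11. Their remainders mod 10 are 7, 8, 9, 0, 1 — pairwise different, as any 5 ≤ 10 consecutive integers have distinct residues.
So no two of them leave the same remainder on division by 10; the claim fails for this set.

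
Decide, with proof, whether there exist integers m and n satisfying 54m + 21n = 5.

No, no such integers exist.

Any value of 54m + 21n is a multiple of gcd(54, 21) = 3.
But 5 = 3·1 + 2, so 3 ∤ 5.
Therefore 54m + 21n = 5 has no solution in integers.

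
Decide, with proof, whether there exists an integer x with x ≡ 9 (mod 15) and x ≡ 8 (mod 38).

x = 84

gcd(15, 38) = 1, so the Chinese Remainder Theorem guarantees exactly one residue class mod 570 satisfying both.
Any solution of the first congruence is x = 9 + 15t; substituting into the second, 15t ≡ 8 − 9 ≡ 37 (mod 38).
Since 15·33 = 495 = 13·38 + 1, the inverse of 15 mod 38 is 33.
Therefore t ≡ 33·37 = 1221 ≡ 5 (mod 38).
Taking t = 5 gives x = 9 + 15·5 = 84.
Check: 84 mod 15 = 9, 84 mod 38 = 8. ✓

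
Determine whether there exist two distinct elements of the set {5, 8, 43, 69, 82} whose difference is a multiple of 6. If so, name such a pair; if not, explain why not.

Residues mod 6: 5↦5, 8↦2, 43↦1, 69↦3, 82↦4.
These 5 residues are pairwise different, hence no difference of two elements is divisible by 6.

No, no such pair exists.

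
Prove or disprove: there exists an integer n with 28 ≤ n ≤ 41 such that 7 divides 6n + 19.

Try n = 33: 6·33 + 19 = 217 = 31·7, which is divisible by 7.

n = 33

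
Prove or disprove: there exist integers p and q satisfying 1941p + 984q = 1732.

No such integers exist.

gcd(1941, 984) = 3, so every integer of the form 1941p + 984q is a multiple of 3.
But 1732 is not a multiple of 3 (it leaves remainder 1).
Hence no integers p, q satisfy the equation.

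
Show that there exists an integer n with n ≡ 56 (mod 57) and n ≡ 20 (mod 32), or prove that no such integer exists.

Since 57 and 32 share no common factor, CRT says the pair of congruences has a solution (unique mod 1824).
Write n = 56 + 57t and require 56 + 57t ≡ 20 (mod 32), i.e. 57t ≡ 28 (mod 32).
57 ≡ 25 (mod 32), so this reads 25t ≡ 28 (mod 32). Invert 25 mod 32 by the Euclidean algorithm: 32 = 1·25 + 7, 25 = 3·7 + 4, 7 = 1·4 + 3, 4 = 1·3 + 1, 3 = 3·1 + 0; back-substituting, 1 = 4 − 1·3 = 4 − (7 − 1·4) = −7 + 2·4 = −7 + 2·(25 − 3·7) = 2·25 − 7·7 = 2·25 − 7·(32 − 1·25) = −7·32 + 9·25. Hence 25·9 ≡ 1, so 25⁻¹ ≡ 9 (mod 32).
Multiplying by 9: t ≡ 9·28 = 252 ≡ 28 (mod 32).
With t = 28: n = 56 + 57·28 = 1652.
Check: 1652 mod 57 = 56, 1652 mod 32 = 20. ✓

n = 1652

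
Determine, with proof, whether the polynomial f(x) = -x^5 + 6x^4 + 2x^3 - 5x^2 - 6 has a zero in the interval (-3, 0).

Such a root exists.

f(-3) = 624 and f(0) = -6, which have opposite signs.
f is continuous everywhere (it is a polynomial), in particular on [-3, 0].
By the Intermediate Value Theorem, f takes the value 0 somewhere in the open interval.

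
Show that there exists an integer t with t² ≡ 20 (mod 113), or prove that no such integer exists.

Apply Euler's criterion with the prime 113: 20 is a quadratic residue iff 20^56 ≡ 1 (mod 113), and a non-residue iff it is ≡ −1.
Repeated squaring mod 113: 20^2 = 400 ≡ 61; 20^4 ≡ 61² = 3721 ≡ 105; 20^8 ≡ 105² = 11025 ≡ 64; 20^16 ≡ 64² = 4096 ≡ 28; 20^32 ≡ 28² = 784 ≡ 106.
Since 56 = 32 + 16 + 8, 20^56 ≡ 106 · 28 · 64; multiplying out mod 113: 106·28 = 2968 ≡ 30, then 30·64 = 1920 ≡ 112. Thus 20^56 ≡ 112 ≡ −1 (mod 113).
By Euler's criterion 20 is a quadratic non-residue mod 113: no t satisfies t² ≡ 20 (mod 113).

There is no such integer.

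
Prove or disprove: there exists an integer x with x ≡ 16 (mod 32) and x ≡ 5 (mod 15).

x = 80

The moduli 32 and 15 are coprime, so by the Chinese Remainder Theorem a unique solution modulo 480 exists.
Write x = 16 + 32t and require 16 + 32t ≡ 5 (mod 15), i.e. 32t ≡ 4 (mod 15).
32 ≡ 2 (mod 15), so this reads 2t ≡ 4 (mod 15). Invert 2 mod 15 by the Euclidean algorithm: 15 = 7·2 + 1, 2 = 2·1 + 0; back-substituting, 1 = 15 − 7·2. Hence 2·(-7) ≡ 1, so 2⁻¹ ≡ -7 ≡ 8 (mod 15).
Therefore t ≡ 8·4 = 32 ≡ 2 (mod 15).
Taking t = 2 gives x = 16 + 32·2 = 80.
Indeed 80 ≡ 16 (mod 32) and 80 ≡ 5 (mod 15).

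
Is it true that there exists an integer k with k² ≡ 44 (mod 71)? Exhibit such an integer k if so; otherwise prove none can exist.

71 is prime, so by Euler's criterion 44 is a square mod 71 iff 44^((71−1)/2) = 44^35 ≡ 1 (mod 71).
Squaring successively (mod 71): 44^2 = 1936 ≡ 19; 44^4 ≡ 19² = 361 ≡ 6; 44^8 ≡ 6² = 36 ≡ 36; 44^16 ≡ 36² = 1296 ≡ 18; 44^32 ≡ 18² = 324 ≡ 40.
Since 35 = 32 + 2 + 1, 44^35 ≡ 40 · 19 · 44; multiplying out mod 71: 40·19 = 760 ≡ 50, then 50·44 = 2200 ≡ 70. Thus 44^35 ≡ 70 ≡ −1 (mod 71).
The value −1 means 44 is a non-residue modulo 71, so k² ≡ 44 (mod 71) is impossible.

There is no such integer.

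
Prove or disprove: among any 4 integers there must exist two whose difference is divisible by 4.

No; for instance {19, 20, 21, 22} is a counterexample.

Take the 4 consecutive integers 19, 20, 21, 22: their residues mod 4 are all distinct because 4 ≤ 4.
Any two of them differ by at most 3 < 4 and by at least 1, so no difference is a multiple of 4.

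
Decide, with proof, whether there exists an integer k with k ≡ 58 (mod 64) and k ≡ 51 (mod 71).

Since 64 and 71 share no common factor, CRT says the pair of congruences has a solution (unique mod 4544).
Write k = 58 + 64t and require 58 + 64t ≡ 51 (mod 71), i.e. 64t ≡ 64 (mod 71).
To invert 64 modulo 71: 71 = 1·64 + 7, 64 = 9·7 + 1, 7 = 7·1 + 0, and unwinding, 1 = 64 − 9·7 = 64 − 9·(71 − 1·64) = −9·71 + 10·64. Thus 64⁻¹ ≡ 10 (mod 71).
Therefore t ≡ 10·64 = 640 ≡ 1 (mod 71).
With t = 1: k = 58 + 64·1 = 122.
Indeed 122 ≡ 58 (mod 64) and 122 ≡ 51 (mod 71).

k = 122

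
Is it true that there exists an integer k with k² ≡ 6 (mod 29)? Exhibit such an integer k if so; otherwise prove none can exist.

k = 8

k = 8 works: 8² = 64, and 64 − 6 = 58 = 2·29.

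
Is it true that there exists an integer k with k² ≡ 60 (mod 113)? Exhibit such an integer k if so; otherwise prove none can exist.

k = 88 works: 88² = 7744, and 7744 − 60 = 7684 = 68·113.

k = 88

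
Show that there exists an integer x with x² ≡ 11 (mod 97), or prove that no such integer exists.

Take x = 60. Then 60² = 3600 = 37·97 + 11, so 60² ≡ 11 (mod 97).

x = 60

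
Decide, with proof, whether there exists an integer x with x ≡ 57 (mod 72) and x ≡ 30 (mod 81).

Here gcd(72, 81) = 9, and both 57 and 30 leave remainder 3 mod 9, so the system is consistent.
The integers ≡ 57 (mod 72) are 57, 129, 201, 273, …; their remainders mod 81 are 57, 48, 39, 30, so x = 273 is the first that is ≡ 30 (mod 81).
Indeed 273 ≡ 57 (mod 72) and 273 ≡ 30 (mod 81).

x = 273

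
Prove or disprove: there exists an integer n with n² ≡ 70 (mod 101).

n = 26

Take n = 26. Then 26² = 676 = 6·101 + 70, so 26² ≡ 70 (mod 101).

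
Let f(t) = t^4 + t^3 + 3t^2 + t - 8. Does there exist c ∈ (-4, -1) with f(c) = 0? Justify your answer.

f(-4) = 228 and f(-1) = -6, which have opposite signs.
As a polynomial, f is continuous on every closed interval.
So by the Intermediate Value Theorem there is a c strictly between -4 and -1 with f(c) = 0.

Such a root exists.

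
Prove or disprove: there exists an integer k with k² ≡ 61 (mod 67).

There is no such integer.

Apply Euler's criterion with the prime 67: 61 is a quadratic residue iff 61^33 ≡ 1 (mod 67), and a non-residue iff it is ≡ −1.
Repeated squaring mod 67: 61^2 = 3721 ≡ 36; 61^4 ≡ 36² = 1296 ≡ 23; 61^8 ≡ 23² = 529 ≡ 60; 61^16 ≡ 60² = 3600 ≡ 49; 61^32 ≡ 49² = 2401 ≡ 56.
Since 33 = 32 + 1, 61^33 ≡ 56 · 61; multiplying out mod 67: 56·61 = 3416 ≡ 66. Thus 61^33 ≡ 66 ≡ −1 (mod 67).
By Euler's criterion 61 is a quadratic non-residue mod 67: no k satisfies k² ≡ 61 (mod 67).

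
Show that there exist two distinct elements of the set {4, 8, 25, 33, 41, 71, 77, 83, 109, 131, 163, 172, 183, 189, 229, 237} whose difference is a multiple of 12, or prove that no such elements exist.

Reduce each element mod 12: 4↦4, 8↦8, 25↦1, 33↦9, 41↦5, 71↦11, 77↦5, 83↦11, 109↦1, 131↦11, 163↦7, 172↦4, 183↦3, 189↦9, 229↦1, 237↦9. The residue 4 repeats (at 4 and 172), and 172 − 4 = 168 = 14·12.

The pair (4, 172) works.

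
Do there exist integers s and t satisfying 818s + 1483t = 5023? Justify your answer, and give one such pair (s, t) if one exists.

s = 686, t = -375

818 and 1483 are coprime, so 818s + 1483t ranges over all of ℤ.
Run the Euclidean algorithm on 1483 and 818: 1483 = 1·818 + 665, 818 = 1·665 + 153, 665 = 4·153 + 53, 153 = 2·53 + 47, 53 = 1·47 + 6, 47 = 7·6 + 5, 6 = 1·5 + 1, 5 = 5·1 + 0.
Unwinding: 1 = 6 − 1·5 = 6 − (47 − 7·6) = −47 + 8·6 = −47 + 8·(53 − 1·47) = 8·53 − 9·47 = 8·53 − 9·(153 − 2·53) = −9·153 + 26·53 = −9·153 + 26·(665 − 4·153) = 26·665 − 113·153 = 26·665 − 113·(818 − 1·665) = −113·818 + 139·665 = −113·818 + 139·(1483 − 1·818) = 139·1483 − 252·818, i.e. 818·(-252) + 1483·139 = 1.
Times 5023: 818·(-1265796) + 1483·698197 = 5023, so (-1265796, 698197) solves it.
The general solution is s = -1265796 + 1483k, t = 698197 − 818k; taking k = 854 gives the smaller pair s = 686, t = -375.
Indeed 818·686 + 1483·(-375) = 561148 − 556125 = 5023.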